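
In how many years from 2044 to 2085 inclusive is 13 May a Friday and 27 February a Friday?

0

Check each year's weekday for 13 May and 27 February:
  2044: Fri/Sat  2045: Sat/Mon  2046: Sun/Tue  2047: Mon/Wed  2048: Wed/Thu  2049: Thu/Sat  2050: Fri/Sun  2051: Sat/Mon  2052: Mon/Tue  2053: Tue/Thu  2054: Wed/Fri  2055: Thu/Sat  2056: Sat/Sun  2057: Sun/Tue  …(14 more)…  2072: Fri/Sat  2073: Sat/Mon  2074: Sun/Tue  2075: Mon/Wed  2076: Wed/Thu  2077: Thu/Sat  2078: Fri/Sun  2079: Sat/Mon  2080: Mon/Tue  2081: Tue/Thu  2082: Wed/Fri  2083: Thu/Sat  2084: Sat/Sun  2085: Sun/Tue
Both conditions hold in: no year — 0.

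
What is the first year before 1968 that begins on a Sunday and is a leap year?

Jan 1 advances by 2 weekdays after a leap year and by 1 after a common year.
1968: Jan 1 is Monday (leap).
1967: Sunday
1966: Saturday
1965: Friday
1964: Wednesday (leap)
1963: Tuesday
1962: Monday
1961: Sunday
1960: Friday (leap)
1959: Thursday
1958: Wednesday
1957: Tuesday
1956: Sunday (leap)
1956 begins on a Sunday and is a leap year.

1956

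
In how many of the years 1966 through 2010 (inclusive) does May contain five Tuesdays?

19

May has 31 days; it has five Tuesdays when Tuesday falls among the first (month-length − 28) days — i.e. when May 1 is one of Tuesday/Monday/Sunday.
May 1 by year: 1966:Sun✓ 1967:Mon✓ 1968:Wed 1969:Thu 1970:Fri 1971:Sat 1972:Mon✓ 1973:Tue✓ 1974:Wed 1975:Thu 1976:Sat 1977:Sun✓ 1978:Mon✓ 1979:Tue✓ 1980:Thu …(15 more)… 1996:Wed 1997:Thu 1998:Fri 1999:Sat 2000:Mon✓ 2001:Tue✓ 2002:Wed 2003:Thu 2004:Sat 2005:Sun✓ 2006:Mon✓ 2007:Tue✓ 2008:Thu 2009:Fri 2010:Sat
Years with five Tuesdays: 1966, 1967, 1972, 1973, 1977, 1978, 1979, 1983, 1984, 1988, 1989, 1990, 1994, 1995, 2000, 2001, 2005, 2006, 2007 → 19.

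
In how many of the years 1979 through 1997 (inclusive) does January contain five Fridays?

8

January has 31 days; it has five Fridays when Friday falls among the first (month-length − 28) days — i.e. when January 1 is one of Friday/Thursday/Wednesday.
January 1 by year: 1979:Mon 1980:Tue 1981:Thu✓ 1982:Fri✓ 1983:Sat 1984:Sun 1985:Tue 1986:Wed✓ 1987:Thu✓ 1988:Fri✓ 1989:Sun 1990:Mon 1991:Tue 1992:Wed✓ 1993:Fri✓ 1994:Sat 1995:Sun 1996:Mon 1997:Wed✓
Years with five Fridays: 1981, 1982, 1986, 1987, 1988, 1992, 1993, 1997 → 8.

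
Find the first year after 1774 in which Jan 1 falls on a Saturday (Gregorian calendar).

1780

Jan 1 advances by 2 weekdays after a leap year and by 1 after a common year.
1774: Jan 1 is Saturday.
1775: Sunday
1776: Monday (leap)
1777: Wednesday
1778: Thursday
1779: Friday
1780: Saturday (leap)
1780 begins on a Saturday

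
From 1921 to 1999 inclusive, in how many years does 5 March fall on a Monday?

Track 5 March's weekday year by year (advancing +1, or +2 across a Feb 29):
  1921: Sat  1922: Sun (+1)  1923: Mon (+1) ✓  1924: Wed (+2)  1925: Thu (+1)
  1926: Fri (+1)  1927: Sat (+1)  1928: Mon (+2) ✓  1929: Tue (+1)  1930: Wed (+1)
  1931: Thu (+1)  1932: Sat (+2)  1933: Sun (+1)  1934: Mon (+1) ✓  … (51 more years) …
  1986: Wed (+1)  1987: Thu (+1)  1988: Sat (+2)  1989: Sun (+1)  1990: Mon (+1) ✓
  1991: Tue (+1)  1992: Thu (+2)  1993: Fri (+1)  1994: Sat (+1)  1995: Sun (+1)
  1996: Tue (+2)  1997: Wed (+1)  1998: Thu (+1)  1999: Fri (+1)
Monday years: 1923, 1928, 1934, 1945, 1951, 1956, 1962, 1973, 1979, 1984, 1990 — 11 in total.

11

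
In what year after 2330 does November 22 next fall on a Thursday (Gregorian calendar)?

2334

From one year to the next, a fixed date's weekday advances by 1, or by 2 when a Feb 29 lies between the two dates.
2330: November 22 is Saturday.
2331: Sunday (+1)
2332: Tuesday (+2)
2333: Wednesday (+1)
2334: Thursday (+1)
November 22 falls on a Thursday in 2334.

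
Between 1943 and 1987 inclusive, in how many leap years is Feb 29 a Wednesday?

Leap years in 1943–1987: 11 of them.
Feb 29 weekday advances by 5 (mod 7) from one leap year to the next four years later (or differs when a century non-leap intervenes).
Leap-day weekdays: 1944:Tue 1948:Sun 1952:Fri 1956:Wed✓ 1960:Mon 1964:Sat 1968:Thu 1972:Tue 1976:Sun 1980:Fri 1984:Wed✓
Wednesday: 1956, 1984 → 2.

2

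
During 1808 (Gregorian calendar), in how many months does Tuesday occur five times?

A month of length L has five Tuesdays iff its first Tuesday is on day ≤ L−28 (so day 1–3 in a 31-day month, 1–2 in a 30-day month, day 1 in a leap February).
Checking each month of 1808: Jan starts Fri (31d); Feb starts Mon (29d); Mar starts Tue (31d) ✓; Apr starts Fri (30d); May starts Sun (31d) ✓; Jun starts Wed (30d); Jul starts Fri (31d); Aug starts Mon (31d) ✓; Sep starts Thu (30d); Oct starts Sat (31d); Nov starts Tue (30d) ✓; Dec starts Thu (31d).
Five-Tuesday months: March, May, August, November → 4.

4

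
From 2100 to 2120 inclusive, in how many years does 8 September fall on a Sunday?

Track 8 September's weekday year by year (advancing +1, or +2 across a Feb 29):
  2100: Wed  2101: Thu (+1)  2102: Fri (+1)  2103: Sat (+1)  2104: Mon (+2)
  2105: Tue (+1)  2106: Wed (+1)  2107: Thu (+1)  2108: Sat (+2)  2109: Sun (+1) ✓
  2110: Mon (+1)  2111: Tue (+1)  2112: Thu (+2)  2113: Fri (+1)  2114: Sat (+1)
  2115: Sun (+1) ✓  2116: Tue (+2)  2117: Wed (+1)  2118: Thu (+1)  2119: Fri (+1)
  2120: Sun (+2) ✓
Sunday years: 2109, 2115, 2120 — 3 in total.

3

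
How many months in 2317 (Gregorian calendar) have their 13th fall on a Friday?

Check the 13th of each month of 2317: Jan 13: Sat, Feb 13: Tue, Mar 13: Tue, Apr 13: Fri, May 13: Sun, Jun 13: Wed, Jul 13: Fri, Aug 13: Mon, Sep 13: Thu, Oct 13: Sat, Nov 13: Tue, Dec 13: Thu.
Friday occurs in April, July — 2 months.

2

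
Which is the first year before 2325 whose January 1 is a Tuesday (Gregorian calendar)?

2324

Jan 1 advances by 2 weekdays after a leap year and by 1 after a common year.
2325: Jan 1 is Thursday.
2324: Tuesday (leap)
2324 begins on a Tuesday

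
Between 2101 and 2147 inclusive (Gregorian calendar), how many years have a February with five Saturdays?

2

February has 28 days (29 in leap years); it has five Saturdays when Saturday falls among the first (month-length − 28) days — i.e. when February 1 is Saturday in a leap year (never in a common year).
February 1 by year: 2101:Tue 2102:Wed 2103:Thu 2104:Fri 2105:Sun 2106:Mon 2107:Tue 2108:Wed 2109:Fri 2110:Sat 2111:Sun 2112:Mon 2113:Wed 2114:Thu 2115:Fri …(17 more)… 2133:Sun 2134:Mon 2135:Tue 2136:Wed 2137:Fri 2138:Sat 2139:Sun 2140:Mon 2141:Wed 2142:Thu 2143:Fri 2144:Sat✓ 2145:Mon 2146:Tue 2147:Wed
Years with five Saturdays: 2116, 2144 → 2.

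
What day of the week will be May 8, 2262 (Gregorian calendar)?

January 1, 2262 is a Wednesday.
May 8 is day 128 of the year, i.e. 127 days after Jan 1.
127 mod 7 = 1, so advance 1 weekday from Wednesday: Thursday.

Thursday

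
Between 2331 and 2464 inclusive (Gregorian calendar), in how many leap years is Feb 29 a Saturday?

Leap years in 2331–2464: 34 of them.
Feb 29 weekday advances by 5 (mod 7) from one leap year to the next four years later (or differs when a century non-leap intervenes).
Leap-day weekdays: 2332:Mon 2336:Sat✓ 2340:Thu 2344:Tue 2348:Sun 2352:Fri 2356:Wed 2360:Mon 2364:Sat✓ 2368:Thu 2372:Tue 2376:Sun 2380:Fri …(8 more)… 2416:Mon 2420:Sat✓ 2424:Thu 2428:Tue 2432:Sun 2436:Fri 2440:Wed 2444:Mon 2448:Sat✓ 2452:Thu 2456:Tue 2460:Sun 2464:Fri
Saturday: 2336, 2364, 2392, 2420, 2448 → 5.

5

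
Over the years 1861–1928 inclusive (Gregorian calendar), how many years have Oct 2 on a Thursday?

9

Track Oct 2's weekday year by year (advancing +1, or +2 across a Feb 29):
  1861: Wed  1862: Thu (+1) ✓  1863: Fri (+1)  1864: Sun (+2)  1865: Mon (+1)
  1866: Tue (+1)  1867: Wed (+1)  1868: Fri (+2)  1869: Sat (+1)  1870: Sun (+1)
  1871: Mon (+1)  1872: Wed (+2)  1873: Thu (+1) ✓  1874: Fri (+1)  … (40 more years) …
  1915: Sat (+1)  1916: Mon (+2)  1917: Tue (+1)  1918: Wed (+1)  1919: Thu (+1) ✓
  1920: Sat (+2)  1921: Sun (+1)  1922: Mon (+1)  1923: Tue (+1)  1924: Thu (+2) ✓
  1925: Fri (+1)  1926: Sat (+1)  1927: Sun (+1)  1928: Tue (+2)
Thursday years: 1862, 1873, 1879, 1884, 1890, 1902, 1913, 1919, 1924 — 9 in total.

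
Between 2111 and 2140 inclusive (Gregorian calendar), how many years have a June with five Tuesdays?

9

June has 30 days; it has five Tuesdays when Tuesday falls among the first (month-length − 28) days — i.e. when June 1 is one of Tuesday/Monday.
June 1 by year: 2111:Mon✓ 2112:Wed 2113:Thu 2114:Fri 2115:Sat 2116:Mon✓ 2117:Tue✓ 2118:Wed 2119:Thu 2120:Sat 2121:Sun 2122:Mon✓ 2123:Tue✓ 2124:Thu 2125:Fri 2126:Sat 2127:Sun 2128:Tue✓ 2129:Wed 2130:Thu 2131:Fri 2132:Sun 2133:Mon✓ 2134:Tue✓ 2135:Wed 2136:Fri 2137:Sat 2138:Sun 2139:Mon✓ 2140:Wed
Years with five Tuesdays: 2111, 2116, 2117, 2122, 2123, 2128, 2133, 2134, 2139 → 9.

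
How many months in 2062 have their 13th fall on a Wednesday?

2

Check the 13th of each month of 2062: Jan 13: Fri, Feb 13: Mon, Mar 13: Mon, Apr 13: Thu, May 13: Sat, Jun 13: Tue, Jul 13: Thu, Aug 13: Sun, Sep 13: Wed, Oct 13: Fri, Nov 13: Mon, Dec 13: Wed.
Wednesday occurs in September, December — 2 months.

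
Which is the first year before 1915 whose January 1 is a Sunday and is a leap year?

1888

Jan 1 advances by 2 weekdays after a leap year and by 1 after a common year.
1915: Jan 1 is Friday.
1914: Thursday
1913: Wednesday
1912: Monday (leap)
1911: Sunday
1910: Saturday
1909: Friday
1908: Wednesday (leap)
1907: Tuesday
1906: Monday
1905: Sunday
1904: Friday (leap)
1903: Thursday
1902: Wednesday
1901: Tuesday
1900: Monday
1899: Sunday
1898: Saturday
1897: Friday
1896: Wednesday (leap)
1895: Tuesday
1894: Monday
1893: Sunday
1892: Friday (leap)
1891: Thursday
1890: Wednesday
1889: Tuesday
1888: Sunday (leap)
1888 begins on a Sunday and is a leap year.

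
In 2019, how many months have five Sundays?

4

A month of length L has five Sundays iff its first Sunday is on day ≤ L−28 (so day 1–3 in a 31-day month, 1–2 in a 30-day month, day 1 in a leap February).
Checking each month of 2019: Jan starts Tue (31d); Feb starts Fri (28d); Mar starts Fri (31d) ✓; Apr starts Mon (30d); May starts Wed (31d); Jun starts Sat (30d) ✓; Jul starts Mon (31d); Aug starts Thu (31d); Sep starts Sun (30d) ✓; Oct starts Tue (31d); Nov starts Fri (30d); Dec starts Sun (31d) ✓.
Five-Sunday months: March, June, September, December → 4.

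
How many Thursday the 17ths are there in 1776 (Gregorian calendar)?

1

Check the 17th of each month of 1776: Jan 17: Wed, Feb 17: Sat, Mar 17: Sun, Apr 17: Wed, May 17: Fri, Jun 17: Mon, Jul 17: Wed, Aug 17: Sat, Sep 17: Tue, Oct 17: Thu, Nov 17: Sun, Dec 17: Tue.
Thursday occurs in October — 1 month.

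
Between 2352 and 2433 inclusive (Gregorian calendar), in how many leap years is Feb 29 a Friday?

3

Leap years in 2352–2433: 21 of them.
Feb 29 weekday advances by 5 (mod 7) from one leap year to the next four years later (or differs when a century non-leap intervenes).
Leap-day weekdays: 2352:Fri✓ 2356:Wed 2360:Mon 2364:Sat 2368:Thu 2372:Tue 2376:Sun 2380:Fri✓ 2384:Wed 2388:Mon 2392:Sat 2396:Thu 2400:Tue 2404:Sun 2408:Fri✓ 2412:Wed 2416:Mon 2420:Sat 2424:Thu 2428:Tue 2432:Sun
Friday: 2352, 2380, 2408 → 3.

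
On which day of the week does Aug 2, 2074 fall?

Thursday

January 1, 2074 is a Monday.
August 2 is day 214 of the year, i.e. 213 days after Jan 1.
213 mod 7 = 3, so advance 3 weekdays from Monday: Thursday.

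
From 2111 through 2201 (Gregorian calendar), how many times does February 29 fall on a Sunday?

Leap years in 2111–2201: 22 of them.
Feb 29 weekday advances by 5 (mod 7) from one leap year to the next four years later (or differs when a century non-leap intervenes).
Leap-day weekdays: 2112:Mon 2116:Sat 2120:Thu 2124:Tue 2128:Sun✓ 2132:Fri 2136:Wed 2140:Mon 2144:Sat 2148:Thu 2152:Tue 2156:Sun✓ 2160:Fri 2164:Wed 2168:Mon 2172:Sat 2176:Thu 2180:Tue 2184:Sun✓ 2188:Fri 2192:Wed 2196:Mon
Sunday: 2128, 2156, 2184 → 3.

3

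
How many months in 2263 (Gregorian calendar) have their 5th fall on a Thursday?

Check the 5th of each month of 2263: Jan 5: Mon, Feb 5: Thu, Mar 5: Thu, Apr 5: Sun, May 5: Tue, Jun 5: Fri, Jul 5: Sun, Aug 5: Wed, Sep 5: Sat, Oct 5: Mon, Nov 5: Thu, Dec 5: Sat.
Thursday occurs in February, March, November — 3 months.

3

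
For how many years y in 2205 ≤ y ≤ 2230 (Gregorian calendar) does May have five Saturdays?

12

May has 31 days; it has five Saturdays when Saturday falls among the first (month-length − 28) days — i.e. when May 1 is one of Saturday/Friday/Thursday.
May 1 by year: 2205:Wed 2206:Thu✓ 2207:Fri✓ 2208:Sun 2209:Mon 2210:Tue 2211:Wed 2212:Fri✓ 2213:Sat✓ 2214:Sun 2215:Mon 2216:Wed 2217:Thu✓ 2218:Fri✓ 2219:Sat✓ 2220:Mon 2221:Tue 2222:Wed 2223:Thu✓ 2224:Sat✓ 2225:Sun 2226:Mon 2227:Tue 2228:Thu✓ 2229:Fri✓ 2230:Sat✓
Years with five Saturdays: 2206, 2207, 2212, 2213, 2217, 2218, 2219, 2223, 2224, 2228, 2229, 2230 → 12.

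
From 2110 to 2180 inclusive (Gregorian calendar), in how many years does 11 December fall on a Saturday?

10

Track 11 December's weekday year by year (advancing +1, or +2 across a Feb 29):
  2110: Thu  2111: Fri (+1)  2112: Sun (+2)  2113: Mon (+1)  2114: Tue (+1)
  2115: Wed (+1)  2116: Fri (+2)  2117: Sat (+1) ✓  2118: Sun (+1)  2119: Mon (+1)
  2120: Wed (+2)  2121: Thu (+1)  2122: Fri (+1)  2123: Sat (+1) ✓  … (43 more years) …
  2167: Fri (+1)  2168: Sun (+2)  2169: Mon (+1)  2170: Tue (+1)  2171: Wed (+1)
  2172: Fri (+2)  2173: Sat (+1) ✓  2174: Sun (+1)  2175: Mon (+1)  2176: Wed (+2)
  2177: Thu (+1)  2178: Fri (+1)  2179: Sat (+1) ✓  2180: Mon (+2)
Saturday years: 2117, 2123, 2128, 2134, 2145, 2151, 2156, 2162, 2173, 2179 — 10 in total.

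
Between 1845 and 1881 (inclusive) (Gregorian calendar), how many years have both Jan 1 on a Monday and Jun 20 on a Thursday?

1

Check each year's weekday for Jan 1 and Jun 20:
  1845: Wed/Fri  1846: Thu/Sat  1847: Fri/Sun  1848: Sat/Tue  1849: Mon/Wed  1850: Tue/Thu  1851: Wed/Fri  1852: Thu/Sun  1853: Sat/Mon  1854: Sun/Tue  1855: Mon/Wed  1856: Tue/Fri  1857: Thu/Sat  1858: Fri/Sun  …(9 more)…  1868: Wed/Sat  1869: Fri/Sun  1870: Sat/Mon  1871: Sun/Tue  1872: Mon/Thu ✓  1873: Wed/Fri  1874: Thu/Sat  1875: Fri/Sun  1876: Sat/Tue  1877: Mon/Wed  1878: Tue/Thu  1879: Wed/Fri  1880: Thu/Sun  1881: Sat/Mon
Both conditions hold in: 1872 — 1.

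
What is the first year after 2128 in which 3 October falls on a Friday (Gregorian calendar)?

2132

From one year to the next, a fixed date's weekday advances by 1, or by 2 when a Feb 29 lies between the two dates.
2128: October 3 is Sunday.
2129: Monday (+1)
2130: Tuesday (+1)
2131: Wednesday (+1)
2132: Friday (+2)
3 October falls on a Friday in 2132.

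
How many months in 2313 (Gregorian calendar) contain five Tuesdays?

4

A month of length L has five Tuesdays iff its first Tuesday is on day ≤ L−28 (so day 1–3 in a 31-day month, 1–2 in a 30-day month, day 1 in a leap February).
Checking each month of 2313: Jan starts Wed (31d); Feb starts Sat (28d); Mar starts Sat (31d); Apr starts Tue (30d) ✓; May starts Thu (31d); Jun starts Sun (30d); Jul starts Tue (31d) ✓; Aug starts Fri (31d); Sep starts Mon (30d) ✓; Oct starts Wed (31d); Nov starts Sat (30d); Dec starts Mon (31d) ✓.
Five-Tuesday months: April, July, September, December → 4.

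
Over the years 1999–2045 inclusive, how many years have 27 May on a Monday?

Track 27 May's weekday year by year (advancing +1, or +2 across a Feb 29):
  1999: Thu  2000: Sat (+2)  2001: Sun (+1)  2002: Mon (+1) ✓  2003: Tue (+1)
  2004: Thu (+2)  2005: Fri (+1)  2006: Sat (+1)  2007: Sun (+1)  2008: Tue (+2)
  2009: Wed (+1)  2010: Thu (+1)  2011: Fri (+1)  2012: Sun (+2)  … (19 more years) …
  2032: Thu (+2)  2033: Fri (+1)  2034: Sat (+1)  2035: Sun (+1)  2036: Tue (+2)
  2037: Wed (+1)  2038: Thu (+1)  2039: Fri (+1)  2040: Sun (+2)  2041: Mon (+1) ✓
  2042: Tue (+1)  2043: Wed (+1)  2044: Fri (+2)  2045: Sat (+1)
Monday years: 2002, 2013, 2019, 2024, 2030, 2041 — 6 in total.

6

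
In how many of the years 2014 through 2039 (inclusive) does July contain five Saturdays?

12

July has 31 days; it has five Saturdays when Saturday falls among the first (month-length − 28) days — i.e. when July 1 is one of Saturday/Friday/Thursday.
July 1 by year: 2014:Tue 2015:Wed 2016:Fri✓ 2017:Sat✓ 2018:Sun 2019:Mon 2020:Wed 2021:Thu✓ 2022:Fri✓ 2023:Sat✓ 2024:Mon 2025:Tue 2026:Wed 2027:Thu✓ 2028:Sat✓ 2029:Sun 2030:Mon 2031:Tue 2032:Thu✓ 2033:Fri✓ 2034:Sat✓ 2035:Sun 2036:Tue 2037:Wed 2038:Thu✓ 2039:Fri✓
Years with five Saturdays: 2016, 2017, 2021, 2022, 2023, 2027, 2028, 2032, 2033, 2034, 2038, 2039 → 12.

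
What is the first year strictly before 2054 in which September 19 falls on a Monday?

2050

From one year to the next, a fixed date's weekday advances by 1, or by 2 when a Feb 29 lies between the two dates.
2054: September 19 is Saturday.
2053: Friday (−1)
2052: Thursday (−1)
2051: Tuesday (−2)
2050: Monday (−1)
September 19 falls on a Monday in 2050.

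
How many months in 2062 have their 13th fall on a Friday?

Check the 13th of each month of 2062: Jan 13: Fri, Feb 13: Mon, Mar 13: Mon, Apr 13: Thu, May 13: Sat, Jun 13: Tue, Jul 13: Thu, Aug 13: Sun, Sep 13: Wed, Oct 13: Fri, Nov 13: Mon, Dec 13: Wed.
Friday occurs in January, October — 2 months.

2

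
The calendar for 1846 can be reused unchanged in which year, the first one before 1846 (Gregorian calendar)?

Two years share a calendar iff Jan 1 falls on the same weekday and both are leap or both are common. 1846: Jan 1 is Thursday, common year.
1845: Jan 1 Wednesday, common
1844: Jan 1 Monday, leap
1843: Jan 1 Sunday, common
1842: Jan 1 Saturday, common
1841: Jan 1 Friday, common
1840: Jan 1 Wednesday, leap
1839: Jan 1 Tuesday, common
1838: Jan 1 Monday, common
1837: Jan 1 Sunday, common
1836: Jan 1 Friday, leap
1835: Jan 1 Thursday, common
1835 matches on both conditions.

1835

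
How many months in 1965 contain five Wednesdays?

A month of length L has five Wednesdays iff its first Wednesday is on day ≤ L−28 (so day 1–3 in a 31-day month, 1–2 in a 30-day month, day 1 in a leap February).
Checking each month of 1965: Jan starts Fri (31d); Feb starts Mon (28d); Mar starts Mon (31d) ✓; Apr starts Thu (30d); May starts Sat (31d); Jun starts Tue (30d) ✓; Jul starts Thu (31d); Aug starts Sun (31d); Sep starts Wed (30d) ✓; Oct starts Fri (31d); Nov starts Mon (30d); Dec starts Wed (31d) ✓.
Five-Wednesday months: March, June, September, December → 4.

4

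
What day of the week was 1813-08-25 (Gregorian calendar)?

January 1, 1813 is a Friday.
August 25 is day 237 of the year, i.e. 236 days after Jan 1.
236 mod 7 = 5, so advance 5 weekdays from Friday: Wednesday.

Wednesday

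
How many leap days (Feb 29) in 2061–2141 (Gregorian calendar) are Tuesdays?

2

Leap years in 2061–2141: 19 of them.
Feb 29 weekday advances by 5 (mod 7) from one leap year to the next four years later (or differs when a century non-leap intervenes).
Leap-day weekdays: 2064:Fri 2068:Wed 2072:Mon 2076:Sat 2080:Thu 2084:Tue✓ 2088:Sun 2092:Fri 2096:Wed 2104:Fri 2108:Wed 2112:Mon 2116:Sat 2120:Thu 2124:Tue✓ 2128:Sun 2132:Fri 2136:Wed 2140:Mon
Tuesday: 2084, 2124 → 2.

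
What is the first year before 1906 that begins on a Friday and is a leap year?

Jan 1 advances by 2 weekdays after a leap year and by 1 after a common year.
1906: Jan 1 is Monday.
1905: Sunday
1904: Friday (leap)
1904 begins on a Friday and is a leap year.

1904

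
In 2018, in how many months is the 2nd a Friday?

3

Check the 2nd of each month of 2018: Jan 2: Tue, Feb 2: Fri, Mar 2: Fri, Apr 2: Mon, May 2: Wed, Jun 2: Sat, Jul 2: Mon, Aug 2: Thu, Sep 2: Sun, Oct 2: Tue, Nov 2: Fri, Dec 2: Sun.
Friday occurs in February, March, November — 3 months.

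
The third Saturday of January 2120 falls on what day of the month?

20

January 1, 2120 is a Monday, so the first Saturday is the 6th.
The third Saturday is 6 + 14 = 20.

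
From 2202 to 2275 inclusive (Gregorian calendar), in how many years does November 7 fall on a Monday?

11

Track November 7's weekday year by year (advancing +1, or +2 across a Feb 29):
  2202: Sun  2203: Mon (+1) ✓  2204: Wed (+2)  2205: Thu (+1)  2206: Fri (+1)
  2207: Sat (+1)  2208: Mon (+2) ✓  2209: Tue (+1)  2210: Wed (+1)  2211: Thu (+1)
  2212: Sat (+2)  2213: Sun (+1)  2214: Mon (+1) ✓  2215: Tue (+1)  … (46 more years) …
  2262: Fri (+1)  2263: Sat (+1)  2264: Mon (+2) ✓  2265: Tue (+1)  2266: Wed (+1)
  2267: Thu (+1)  2268: Sat (+2)  2269: Sun (+1)  2270: Mon (+1) ✓  2271: Tue (+1)
  2272: Thu (+2)  2273: Fri (+1)  2274: Sat (+1)  2275: Sun (+1)
Monday years: 2203, 2208, 2214, 2225, 2231, 2236, 2242, 2253, 2259, 2264, 2270 — 11 in total.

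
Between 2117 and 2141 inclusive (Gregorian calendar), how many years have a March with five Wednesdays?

March has 31 days; it has five Wednesdays when Wednesday falls among the first (month-length − 28) days — i.e. when March 1 is one of Wednesday/Tuesday/Monday.
March 1 by year: 2117:Mon✓ 2118:Tue✓ 2119:Wed✓ 2120:Fri 2121:Sat 2122:Sun 2123:Mon✓ 2124:Wed✓ 2125:Thu 2126:Fri 2127:Sat 2128:Mon✓ 2129:Tue✓ 2130:Wed✓ 2131:Thu 2132:Sat 2133:Sun 2134:Mon✓ 2135:Tue✓ 2136:Thu 2137:Fri 2138:Sat 2139:Sun 2140:Tue✓ 2141:Wed✓
Years with five Wednesdays: 2117, 2118, 2119, 2123, 2124, 2128, 2129, 2130, 2134, 2135, 2140, 2141 → 12.

12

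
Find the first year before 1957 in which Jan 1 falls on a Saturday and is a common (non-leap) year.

1955

Jan 1 advances by 2 weekdays after a leap year and by 1 after a common year.
1957: Jan 1 is Tuesday.
1956: Sunday (leap)
1955: Saturday
1955 begins on a Saturday and is a common year.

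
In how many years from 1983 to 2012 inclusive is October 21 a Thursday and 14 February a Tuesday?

0

Check each year's weekday for October 21 and 14 February:
  1983: Fri/Mon  1984: Sun/Tue  1985: Mon/Thu  1986: Tue/Fri  1987: Wed/Sat  1988: Fri/Sun  1989: Sat/Tue  1990: Sun/Wed  1991: Mon/Thu  1992: Wed/Fri  1993: Thu/Sun  1994: Fri/Mon  1995: Sat/Tue  1996: Mon/Wed  1997: Tue/Fri  1998: Wed/Sat  1999: Thu/Sun  2000: Sat/Mon  2001: Sun/Wed  2002: Mon/Thu  2003: Tue/Fri  2004: Thu/Sat  2005: Fri/Mon  2006: Sat/Tue  2007: Sun/Wed  2008: Tue/Thu  2009: Wed/Sat  2010: Thu/Sun  2011: Fri/Mon  2012: Sun/Tue
Both conditions hold in: no year — 0.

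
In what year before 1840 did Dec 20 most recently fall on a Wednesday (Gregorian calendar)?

From one year to the next, a fixed date's weekday advances by 1, or by 2 when a Feb 29 lies between the two dates.
1840: December 20 is Sunday.
1839: Friday (−2)
1838: Thursday (−1)
1837: Wednesday (−1)
Dec 20 falls on a Wednesday in 1837.

1837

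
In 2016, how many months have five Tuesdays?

4

A month of length L has five Tuesdays iff its first Tuesday is on day ≤ L−28 (so day 1–3 in a 31-day month, 1–2 in a 30-day month, day 1 in a leap February).
Checking each month of 2016: Jan starts Fri (31d); Feb starts Mon (29d); Mar starts Tue (31d) ✓; Apr starts Fri (30d); May starts Sun (31d) ✓; Jun starts Wed (30d); Jul starts Fri (31d); Aug starts Mon (31d) ✓; Sep starts Thu (30d); Oct starts Sat (31d); Nov starts Tue (30d) ✓; Dec starts Thu (31d).
Five-Tuesday months: March, May, August, November → 4.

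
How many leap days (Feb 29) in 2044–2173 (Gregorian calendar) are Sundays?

Leap years in 2044–2173: 32 of them.
Feb 29 weekday advances by 5 (mod 7) from one leap year to the next four years later (or differs when a century non-leap intervenes).
Leap-day weekdays: 2044:Mon 2048:Sat 2052:Thu 2056:Tue 2060:Sun✓ 2064:Fri 2068:Wed 2072:Mon 2076:Sat 2080:Thu 2084:Tue 2088:Sun✓ 2092:Fri …(6 more)… 2124:Tue 2128:Sun✓ 2132:Fri 2136:Wed 2140:Mon 2144:Sat 2148:Thu 2152:Tue 2156:Sun✓ 2160:Fri 2164:Wed 2168:Mon 2172:Sat
Sunday: 2060, 2088, 2128, 2156 → 4.

4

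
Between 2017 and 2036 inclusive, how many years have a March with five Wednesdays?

March has 31 days; it has five Wednesdays when Wednesday falls among the first (month-length − 28) days — i.e. when March 1 is one of Wednesday/Tuesday/Monday.
March 1 by year: 2017:Wed✓ 2018:Thu 2019:Fri 2020:Sun 2021:Mon✓ 2022:Tue✓ 2023:Wed✓ 2024:Fri 2025:Sat 2026:Sun 2027:Mon✓ 2028:Wed✓ 2029:Thu 2030:Fri 2031:Sat 2032:Mon✓ 2033:Tue✓ 2034:Wed✓ 2035:Thu 2036:Sat
Years with five Wednesdays: 2017, 2021, 2022, 2023, 2027, 2028, 2032, 2033, 2034 → 9.

9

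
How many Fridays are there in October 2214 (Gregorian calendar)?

October 2214 has 31 days and begins on Saturday.
The first Friday is October 7.
Fridays fall on 7, 14, 21, 28 — that's 4.

4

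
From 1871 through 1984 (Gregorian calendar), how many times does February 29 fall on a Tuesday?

Leap years in 1871–1984: 28 of them.
Feb 29 weekday advances by 5 (mod 7) from one leap year to the next four years later (or differs when a century non-leap intervenes).
Leap-day weekdays: 1872:Thu 1876:Tue✓ 1880:Sun 1884:Fri 1888:Wed 1892:Mon 1896:Sat 1904:Mon 1908:Sat 1912:Thu 1916:Tue✓ 1920:Sun 1924:Fri 1928:Wed 1932:Mon 1936:Sat 1940:Thu 1944:Tue✓ 1948:Sun 1952:Fri 1956:Wed 1960:Mon 1964:Sat 1968:Thu 1972:Tue✓ 1976:Sun 1980:Fri 1984:Wed
Tuesday: 1876, 1916, 1944, 1972 → 4.

4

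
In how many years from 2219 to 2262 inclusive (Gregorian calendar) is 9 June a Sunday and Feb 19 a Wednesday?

0

Check each year's weekday for 9 June and Feb 19:
  2219: Wed/Fri  2220: Fri/Sat  2221: Sat/Mon  2222: Sun/Tue  2223: Mon/Wed  2224: Wed/Thu  2225: Thu/Sat  2226: Fri/Sun  2227: Sat/Mon  2228: Mon/Tue  2229: Tue/Thu  2230: Wed/Fri  2231: Thu/Sat  2232: Sat/Sun  …(16 more)…  2249: Sat/Mon  2250: Sun/Tue  2251: Mon/Wed  2252: Wed/Thu  2253: Thu/Sat  2254: Fri/Sun  2255: Sat/Mon  2256: Mon/Tue  2257: Tue/Thu  2258: Wed/Fri  2259: Thu/Sat  2260: Sat/Sun  2261: Sun/Tue  2262: Mon/Wed
Both conditions hold in: no year — 0.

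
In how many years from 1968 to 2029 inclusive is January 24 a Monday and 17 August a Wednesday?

Check each year's weekday for January 24 and 17 August:
  1968: Wed/Sat  1969: Fri/Sun  1970: Sat/Mon  1971: Sun/Tue  1972: Mon/Thu  1973: Wed/Fri  1974: Thu/Sat  1975: Fri/Sun  1976: Sat/Tue  1977: Mon/Wed ✓  1978: Tue/Thu  1979: Wed/Fri  1980: Thu/Sun  1981: Sat/Mon  …(34 more)…  2016: Sun/Wed  2017: Tue/Thu  2018: Wed/Fri  2019: Thu/Sat  2020: Fri/Mon  2021: Sun/Tue  2022: Mon/Wed ✓  2023: Tue/Thu  2024: Wed/Sat  2025: Fri/Sun  2026: Sat/Mon  2027: Sun/Tue  2028: Mon/Thu  2029: Wed/Fri
Both conditions hold in: 1977, 1983, 1994, 2005, 2011, 2022 — 6.

6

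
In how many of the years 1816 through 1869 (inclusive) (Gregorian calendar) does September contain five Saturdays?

15

September has 30 days; it has five Saturdays when Saturday falls among the first (month-length − 28) days — i.e. when September 1 is one of Saturday/Friday.
September 1 by year: 1816:Sun 1817:Mon 1818:Tue 1819:Wed 1820:Fri✓ 1821:Sat✓ 1822:Sun 1823:Mon 1824:Wed 1825:Thu 1826:Fri✓ 1827:Sat✓ 1828:Mon 1829:Tue 1830:Wed …(24 more)… 1855:Sat✓ 1856:Mon 1857:Tue 1858:Wed 1859:Thu 1860:Sat✓ 1861:Sun 1862:Mon 1863:Tue 1864:Thu 1865:Fri✓ 1866:Sat✓ 1867:Sun 1868:Tue 1869:Wed
Years with five Saturdays: 1820, 1821, 1826, 1827, 1832, 1837, 1838, 1843, 1848, 1849, 1854, 1855, 1860, 1865, 1866 → 15.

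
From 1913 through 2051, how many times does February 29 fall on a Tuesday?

Leap years in 1913–2051: 34 of them.
Feb 29 weekday advances by 5 (mod 7) from one leap year to the next four years later (or differs when a century non-leap intervenes).
Leap-day weekdays: 1916:Tue✓ 1920:Sun 1924:Fri 1928:Wed 1932:Mon 1936:Sat 1940:Thu 1944:Tue✓ 1948:Sun 1952:Fri 1956:Wed 1960:Mon 1964:Sat …(8 more)… 2000:Tue✓ 2004:Sun 2008:Fri 2012:Wed 2016:Mon 2020:Sat 2024:Thu 2028:Tue✓ 2032:Sun 2036:Fri 2040:Wed 2044:Mon 2048:Sat
Tuesday: 1916, 1944, 1972, 2000, 2028 → 5.

5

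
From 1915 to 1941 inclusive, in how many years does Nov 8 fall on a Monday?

4

Track Nov 8's weekday year by year (advancing +1, or +2 across a Feb 29):
  1915: Mon ✓  1916: Wed (+2)  1917: Thu (+1)  1918: Fri (+1)  1919: Sat (+1)
  1920: Mon (+2) ✓  1921: Tue (+1)  1922: Wed (+1)  1923: Thu (+1)  1924: Sat (+2)
  1925: Sun (+1)  1926: Mon (+1) ✓  1927: Tue (+1)  1928: Thu (+2)  1929: Fri (+1)
  1930: Sat (+1)  1931: Sun (+1)  1932: Tue (+2)  1933: Wed (+1)  1934: Thu (+1)
  1935: Fri (+1)  1936: Sun (+2)  1937: Mon (+1) ✓  1938: Tue (+1)  1939: Wed (+1)
  1940: Fri (+2)  1941: Sat (+1)
Monday years: 1915, 1920, 1926, 1937 — 4 in total.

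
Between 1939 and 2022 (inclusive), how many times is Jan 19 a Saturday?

12

Track Jan 19's weekday year by year (advancing +1, or +2 across a Feb 29):
  1939: Thu  1940: Fri (+1)  1941: Sun (+2)  1942: Mon (+1)  1943: Tue (+1)
  1944: Wed (+1)  1945: Fri (+2)  1946: Sat (+1) ✓  1947: Sun (+1)  1948: Mon (+1)
  1949: Wed (+2)  1950: Thu (+1)  1951: Fri (+1)  1952: Sat (+1) ✓  … (56 more years) …
  2009: Mon (+2)  2010: Tue (+1)  2011: Wed (+1)  2012: Thu (+1)  2013: Sat (+2) ✓
  2014: Sun (+1)  2015: Mon (+1)  2016: Tue (+1)  2017: Thu (+2)  2018: Fri (+1)
  2019: Sat (+1) ✓  2020: Sun (+1)  2021: Tue (+2)  2022: Wed (+1)
Saturday years: 1946, 1952, 1957, 1963, 1974, 1980, 1985, 1991, 2002, 2008, 2013, 2019 — 12 in total.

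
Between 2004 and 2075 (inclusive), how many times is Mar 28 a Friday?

Track Mar 28's weekday year by year (advancing +1, or +2 across a Feb 29):
  2004: Sun  2005: Mon (+1)  2006: Tue (+1)  2007: Wed (+1)  2008: Fri (+2) ✓
  2009: Sat (+1)  2010: Sun (+1)  2011: Mon (+1)  2012: Wed (+2)  2013: Thu (+1)
  2014: Fri (+1) ✓  2015: Sat (+1)  2016: Mon (+2)  2017: Tue (+1)  … (44 more years) …
  2062: Tue (+1)  2063: Wed (+1)  2064: Fri (+2) ✓  2065: Sat (+1)  2066: Sun (+1)
  2067: Mon (+1)  2068: Wed (+2)  2069: Thu (+1)  2070: Fri (+1) ✓  2071: Sat (+1)
  2072: Mon (+2)  2073: Tue (+1)  2074: Wed (+1)  2075: Thu (+1)
Friday years: 2008, 2014, 2025, 2031, 2036, 2042, 2053, 2059, 2064, 2070 — 10 in total.

10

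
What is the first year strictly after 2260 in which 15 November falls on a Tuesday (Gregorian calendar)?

2264

From one year to the next, a fixed date's weekday advances by 1, or by 2 when a Feb 29 lies between the two dates.
2260: November 15 is Thursday.
2261: Friday (+1)
2262: Saturday (+1)
2263: Sunday (+1)
2264: Tuesday (+2)
15 November falls on a Tuesday in 2264.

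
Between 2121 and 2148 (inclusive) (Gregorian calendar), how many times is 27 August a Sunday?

4

Track 27 August's weekday year by year (advancing +1, or +2 across a Feb 29):
  2121: Wed  2122: Thu (+1)  2123: Fri (+1)  2124: Sun (+2) ✓  2125: Mon (+1)
  2126: Tue (+1)  2127: Wed (+1)  2128: Fri (+2)  2129: Sat (+1)  2130: Sun (+1) ✓
  2131: Mon (+1)  2132: Wed (+2)  2133: Thu (+1)  2134: Fri (+1)  2135: Sat (+1)
  2136: Mon (+2)  2137: Tue (+1)  2138: Wed (+1)  2139: Thu (+1)  2140: Sat (+2)
  2141: Sun (+1) ✓  2142: Mon (+1)  2143: Tue (+1)  2144: Thu (+2)  2145: Fri (+1)
  2146: Sat (+1)  2147: Sun (+1) ✓  2148: Tue (+2)
Sunday years: 2124, 2130, 2141, 2147 — 4 in total.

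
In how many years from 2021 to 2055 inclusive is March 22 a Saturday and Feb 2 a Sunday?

4

Check each year's weekday for March 22 and Feb 2:
  2021: Mon/Tue  2022: Tue/Wed  2023: Wed/Thu  2024: Fri/Fri  2025: Sat/Sun ✓  2026: Sun/Mon  2027: Mon/Tue  2028: Wed/Wed  2029: Thu/Fri  2030: Fri/Sat  2031: Sat/Sun ✓  2032: Mon/Mon  2033: Tue/Wed  2034: Wed/Thu  …(7 more)…  2042: Sat/Sun ✓  2043: Sun/Mon  2044: Tue/Tue  2045: Wed/Thu  2046: Thu/Fri  2047: Fri/Sat  2048: Sun/Sun  2049: Mon/Tue  2050: Tue/Wed  2051: Wed/Thu  2052: Fri/Fri  2053: Sat/Sun ✓  2054: Sun/Mon  2055: Mon/Tue
Both conditions hold in: 2025, 2031, 2042, 2053 — 4.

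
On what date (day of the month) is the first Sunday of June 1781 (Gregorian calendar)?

June 1, 1781 is a Friday, so the first Sunday is the 3rd.
The first Sunday is 3 + 0 = 3.

3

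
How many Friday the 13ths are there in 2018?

2

Check the 13th of each month of 2018: Jan 13: Sat, Feb 13: Tue, Mar 13: Tue, Apr 13: Fri, May 13: Sun, Jun 13: Wed, Jul 13: Fri, Aug 13: Mon, Sep 13: Thu, Oct 13: Sat, Nov 13: Tue, Dec 13: Thu.
Friday occurs in April, July — 2 months.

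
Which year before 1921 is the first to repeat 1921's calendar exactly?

Two years share a calendar iff Jan 1 falls on the same weekday and both are leap or both are common. 1921: Jan 1 is Saturday, common year.
1920: Jan 1 Thursday, leap
1919: Jan 1 Wednesday, common
1918: Jan 1 Tuesday, common
1917: Jan 1 Monday, common
1916: Jan 1 Saturday, leap
1915: Jan 1 Friday, common
1914: Jan 1 Thursday, common
1913: Jan 1 Wednesday, common
1912: Jan 1 Monday, leap
1911: Jan 1 Sunday, common
1910: Jan 1 Saturday, common
1910 matches on both conditions.

1910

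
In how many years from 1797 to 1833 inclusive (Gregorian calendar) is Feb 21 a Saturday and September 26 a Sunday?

Check each year's weekday for Feb 21 and September 26:
  1797: Tue/Tue  1798: Wed/Wed  1799: Thu/Thu  1800: Fri/Fri  1801: Sat/Sat  1802: Sun/Sun  1803: Mon/Mon  1804: Tue/Wed  1805: Thu/Thu  1806: Fri/Fri  1807: Sat/Sat  1808: Sun/Mon  1809: Tue/Tue  1810: Wed/Wed  …(9 more)…  1820: Mon/Tue  1821: Wed/Wed  1822: Thu/Thu  1823: Fri/Fri  1824: Sat/Sun ✓  1825: Mon/Mon  1826: Tue/Tue  1827: Wed/Wed  1828: Thu/Fri  1829: Sat/Sat  1830: Sun/Sun  1831: Mon/Mon  1832: Tue/Wed  1833: Thu/Thu
Both conditions hold in: 1824 — 1.

1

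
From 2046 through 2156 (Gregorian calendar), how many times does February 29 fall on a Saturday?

Leap years in 2046–2156: 27 of them.
Feb 29 weekday advances by 5 (mod 7) from one leap year to the next four years later (or differs when a century non-leap intervenes).
Leap-day weekdays: 2048:Sat✓ 2052:Thu 2056:Tue 2060:Sun 2064:Fri 2068:Wed 2072:Mon 2076:Sat✓ 2080:Thu 2084:Tue 2088:Sun 2092:Fri 2096:Wed 2104:Fri 2108:Wed 2112:Mon 2116:Sat✓ 2120:Thu 2124:Tue 2128:Sun 2132:Fri 2136:Wed 2140:Mon 2144:Sat✓ 2148:Thu 2152:Tue 2156:Sun
Saturday: 2048, 2076, 2116, 2144 → 4.

4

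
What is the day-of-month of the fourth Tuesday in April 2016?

April 1, 2016 is a Friday, so the first Tuesday is the 5th.
The fourth Tuesday is 5 + 21 = 26.

26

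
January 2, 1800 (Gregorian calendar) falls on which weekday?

Thursday

January 1, 1800 is a Wednesday.
January 2 is day 2 of the year, i.e. 1 days after Jan 1.
1 mod 7 = 1, so advance 1 weekday from Wednesday: Thursday.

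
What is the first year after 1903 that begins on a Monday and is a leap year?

1912

Jan 1 advances by 2 weekdays after a leap year and by 1 after a common year.
1903: Jan 1 is Thursday.
1904: Friday (leap)
1905: Sunday
1906: Monday
1907: Tuesday
1908: Wednesday (leap)
1909: Friday
1910: Saturday
1911: Sunday
1912: Monday (leap)
1912 begins on a Monday and is a leap year.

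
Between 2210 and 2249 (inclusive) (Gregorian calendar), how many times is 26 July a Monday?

Track 26 July's weekday year by year (advancing +1, or +2 across a Feb 29):
  2210: Thu  2211: Fri (+1)  2212: Sun (+2)  2213: Mon (+1) ✓  2214: Tue (+1)
  2215: Wed (+1)  2216: Fri (+2)  2217: Sat (+1)  2218: Sun (+1)  2219: Mon (+1) ✓
  2220: Wed (+2)  2221: Thu (+1)  2222: Fri (+1)  2223: Sat (+1)  … (12 more years) …
  2236: Tue (+2)  2237: Wed (+1)  2238: Thu (+1)  2239: Fri (+1)  2240: Sun (+2)
  2241: Mon (+1) ✓  2242: Tue (+1)  2243: Wed (+1)  2244: Fri (+2)  2245: Sat (+1)
  2246: Sun (+1)  2247: Mon (+1) ✓  2248: Wed (+2)  2249: Thu (+1)
Monday years: 2213, 2219, 2224, 2230, 2241, 2247 — 6 in total.

6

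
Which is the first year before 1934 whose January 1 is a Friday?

1932

Jan 1 advances by 2 weekdays after a leap year and by 1 after a common year.
1934: Jan 1 is Monday.
1933: Sunday
1932: Friday (leap)
1932 begins on a Friday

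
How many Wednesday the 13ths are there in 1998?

1

Check the 13th of each month of 1998: Jan 13: Tue, Feb 13: Fri, Mar 13: Fri, Apr 13: Mon, May 13: Wed, Jun 13: Sat, Jul 13: Mon, Aug 13: Thu, Sep 13: Sun, Oct 13: Tue, Nov 13: Fri, Dec 13: Sun.
Wednesday occurs in May — 1 month.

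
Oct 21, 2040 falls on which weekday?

Sunday

January 1, 2040 is a Sunday.
October 21 is day 295 of the year, i.e. 294 days after Jan 1.
294 mod 7 = 0, so advance 0 weekdays from Sunday: Sunday.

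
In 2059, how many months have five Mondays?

4

A month of length L has five Mondays iff its first Monday is on day ≤ L−28 (so day 1–3 in a 31-day month, 1–2 in a 30-day month, day 1 in a leap February).
Checking each month of 2059: Jan starts Wed (31d); Feb starts Sat (28d); Mar starts Sat (31d) ✓; Apr starts Tue (30d); May starts Thu (31d); Jun starts Sun (30d) ✓; Jul starts Tue (31d); Aug starts Fri (31d); Sep starts Mon (30d) ✓; Oct starts Wed (31d); Nov starts Sat (30d); Dec starts Mon (31d) ✓.
Five-Monday months: March, June, September, December → 4.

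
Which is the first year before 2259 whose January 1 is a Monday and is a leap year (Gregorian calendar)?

2244

Jan 1 advances by 2 weekdays after a leap year and by 1 after a common year.
2259: Jan 1 is Saturday.
2258: Friday
2257: Thursday
2256: Tuesday (leap)
2255: Monday
2254: Sunday
2253: Saturday
2252: Thursday (leap)
2251: Wednesday
2250: Tuesday
2249: Monday
2248: Saturday (leap)
2247: Friday
2246: Thursday
2245: Wednesday
2244: Monday (leap)
2244 begins on a Monday and is a leap year.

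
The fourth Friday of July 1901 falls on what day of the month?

July 1, 1901 is a Monday, so the first Friday is the 5th.
The fourth Friday is 5 + 21 = 26.

26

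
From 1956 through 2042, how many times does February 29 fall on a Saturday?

Leap years in 1956–2042: 22 of them.
Feb 29 weekday advances by 5 (mod 7) from one leap year to the next four years later (or differs when a century non-leap intervenes).
Leap-day weekdays: 1956:Wed 1960:Mon 1964:Sat✓ 1968:Thu 1972:Tue 1976:Sun 1980:Fri 1984:Wed 1988:Mon 1992:Sat✓ 1996:Thu 2000:Tue 2004:Sun 2008:Fri 2012:Wed 2016:Mon 2020:Sat✓ 2024:Thu 2028:Tue 2032:Sun 2036:Fri 2040:Wed
Saturday: 1964, 1992, 2020 → 3.

3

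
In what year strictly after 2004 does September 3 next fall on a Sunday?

From one year to the next, a fixed date's weekday advances by 1, or by 2 when a Feb 29 lies between the two dates.
2004: September 3 is Friday.
2005: Saturday (+1)
2006: Sunday (+1)
September 3 falls on a Sunday in 2006.

2006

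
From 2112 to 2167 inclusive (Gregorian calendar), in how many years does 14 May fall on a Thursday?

Track 14 May's weekday year by year (advancing +1, or +2 across a Feb 29):
  2112: Sat  2113: Sun (+1)  2114: Mon (+1)  2115: Tue (+1)  2116: Thu (+2) ✓
  2117: Fri (+1)  2118: Sat (+1)  2119: Sun (+1)  2120: Tue (+2)  2121: Wed (+1)
  2122: Thu (+1) ✓  2123: Fri (+1)  2124: Sun (+2)  2125: Mon (+1)  … (28 more years) …
  2154: Tue (+1)  2155: Wed (+1)  2156: Fri (+2)  2157: Sat (+1)  2158: Sun (+1)
  2159: Mon (+1)  2160: Wed (+2)  2161: Thu (+1) ✓  2162: Fri (+1)  2163: Sat (+1)
  2164: Mon (+2)  2165: Tue (+1)  2166: Wed (+1)  2167: Thu (+1) ✓
Thursday years: 2116, 2122, 2133, 2139, 2144, 2150, 2161, 2167 — 8 in total.

8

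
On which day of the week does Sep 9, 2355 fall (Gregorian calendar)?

January 1, 2355 is a Saturday.
September 9 is day 252 of the year, i.e. 251 days after Jan 1.
251 mod 7 = 6, so advance 6 weekdays from Saturday: Friday.

Friday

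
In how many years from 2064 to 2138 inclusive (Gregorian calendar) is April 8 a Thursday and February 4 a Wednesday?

Check each year's weekday for April 8 and February 4:
  2064: Tue/Mon  2065: Wed/Wed  2066: Thu/Thu  2067: Fri/Fri  2068: Sun/Sat  2069: Mon/Mon  2070: Tue/Tue  2071: Wed/Wed  2072: Fri/Thu  2073: Sat/Sat  2074: Sun/Sun  2075: Mon/Mon  2076: Wed/Tue  2077: Thu/Thu  …(47 more)…  2125: Sun/Sun  2126: Mon/Mon  2127: Tue/Tue  2128: Thu/Wed ✓  2129: Fri/Fri  2130: Sat/Sat  2131: Sun/Sun  2132: Tue/Mon  2133: Wed/Wed  2134: Thu/Thu  2135: Fri/Fri  2136: Sun/Sat  2137: Mon/Mon  2138: Tue/Tue
Both conditions hold in: 2088, 2128 — 2.

2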